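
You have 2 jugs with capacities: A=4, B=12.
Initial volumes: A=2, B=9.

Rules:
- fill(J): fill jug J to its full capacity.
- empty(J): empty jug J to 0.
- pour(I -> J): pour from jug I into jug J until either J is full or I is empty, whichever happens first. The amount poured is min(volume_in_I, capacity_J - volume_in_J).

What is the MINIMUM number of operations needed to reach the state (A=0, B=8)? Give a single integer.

Answer: 4

Derivation:
BFS from (A=2, B=9). One shortest path:
  1. empty(A) -> (A=0 B=9)
  2. fill(B) -> (A=0 B=12)
  3. pour(B -> A) -> (A=4 B=8)
  4. empty(A) -> (A=0 B=8)
Reached target in 4 moves.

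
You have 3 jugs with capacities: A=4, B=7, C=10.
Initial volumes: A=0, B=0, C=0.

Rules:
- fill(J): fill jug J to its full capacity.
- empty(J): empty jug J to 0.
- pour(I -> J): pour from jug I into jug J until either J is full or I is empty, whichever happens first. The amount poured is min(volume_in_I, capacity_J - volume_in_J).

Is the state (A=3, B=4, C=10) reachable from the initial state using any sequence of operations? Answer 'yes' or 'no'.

BFS from (A=0, B=0, C=0):
  1. fill(B) -> (A=0 B=7 C=0)
  2. pour(B -> A) -> (A=4 B=3 C=0)
  3. pour(A -> C) -> (A=0 B=3 C=4)
  4. pour(B -> A) -> (A=3 B=0 C=4)
  5. pour(C -> B) -> (A=3 B=4 C=0)
  6. fill(C) -> (A=3 B=4 C=10)
Target reached → yes.

Answer: yes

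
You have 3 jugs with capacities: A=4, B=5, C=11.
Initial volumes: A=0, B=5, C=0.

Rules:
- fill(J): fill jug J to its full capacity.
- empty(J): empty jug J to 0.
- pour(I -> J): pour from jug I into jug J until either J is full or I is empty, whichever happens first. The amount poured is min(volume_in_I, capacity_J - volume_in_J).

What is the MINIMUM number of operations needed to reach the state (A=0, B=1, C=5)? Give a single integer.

BFS from (A=0, B=5, C=0). One shortest path:
  1. pour(B -> C) -> (A=0 B=0 C=5)
  2. fill(B) -> (A=0 B=5 C=5)
  3. pour(B -> A) -> (A=4 B=1 C=5)
  4. empty(A) -> (A=0 B=1 C=5)
Reached target in 4 moves.

Answer: 4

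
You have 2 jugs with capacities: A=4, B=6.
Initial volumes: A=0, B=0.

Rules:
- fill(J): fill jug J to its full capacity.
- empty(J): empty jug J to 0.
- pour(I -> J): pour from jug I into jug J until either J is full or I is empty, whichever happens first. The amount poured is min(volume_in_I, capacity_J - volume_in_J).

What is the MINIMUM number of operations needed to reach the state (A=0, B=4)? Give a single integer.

BFS from (A=0, B=0). One shortest path:
  1. fill(A) -> (A=4 B=0)
  2. pour(A -> B) -> (A=0 B=4)
Reached target in 2 moves.

Answer: 2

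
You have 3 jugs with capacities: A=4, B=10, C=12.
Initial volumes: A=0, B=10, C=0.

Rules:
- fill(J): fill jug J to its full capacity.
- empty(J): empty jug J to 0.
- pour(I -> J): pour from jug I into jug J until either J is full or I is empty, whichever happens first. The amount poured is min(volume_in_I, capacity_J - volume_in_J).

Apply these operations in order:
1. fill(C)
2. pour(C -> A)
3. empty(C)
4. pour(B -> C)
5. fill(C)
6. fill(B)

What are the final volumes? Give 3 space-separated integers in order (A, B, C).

Step 1: fill(C) -> (A=0 B=10 C=12)
Step 2: pour(C -> A) -> (A=4 B=10 C=8)
Step 3: empty(C) -> (A=4 B=10 C=0)
Step 4: pour(B -> C) -> (A=4 B=0 C=10)
Step 5: fill(C) -> (A=4 B=0 C=12)
Step 6: fill(B) -> (A=4 B=10 C=12)

Answer: 4 10 12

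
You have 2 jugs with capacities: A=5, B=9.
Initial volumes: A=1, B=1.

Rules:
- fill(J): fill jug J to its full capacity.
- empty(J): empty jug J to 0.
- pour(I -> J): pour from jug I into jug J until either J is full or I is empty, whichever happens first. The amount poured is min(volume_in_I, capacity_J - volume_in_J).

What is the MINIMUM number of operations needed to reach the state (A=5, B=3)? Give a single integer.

Answer: 8

Derivation:
BFS from (A=1, B=1). One shortest path:
  1. pour(A -> B) -> (A=0 B=2)
  2. fill(A) -> (A=5 B=2)
  3. pour(A -> B) -> (A=0 B=7)
  4. fill(A) -> (A=5 B=7)
  5. pour(A -> B) -> (A=3 B=9)
  6. empty(B) -> (A=3 B=0)
  7. pour(A -> B) -> (A=0 B=3)
  8. fill(A) -> (A=5 B=3)
Reached target in 8 moves.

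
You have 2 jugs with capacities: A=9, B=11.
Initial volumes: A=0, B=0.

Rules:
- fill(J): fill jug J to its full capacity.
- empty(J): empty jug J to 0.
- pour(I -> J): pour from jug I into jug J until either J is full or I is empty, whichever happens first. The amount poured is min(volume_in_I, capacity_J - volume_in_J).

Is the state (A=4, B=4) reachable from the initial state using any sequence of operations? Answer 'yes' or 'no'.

Answer: no

Derivation:
BFS explored all 40 reachable states.
Reachable set includes: (0,0), (0,1), (0,2), (0,3), (0,4), (0,5), (0,6), (0,7), (0,8), (0,9), (0,10), (0,11) ...
Target (A=4, B=4) not in reachable set → no.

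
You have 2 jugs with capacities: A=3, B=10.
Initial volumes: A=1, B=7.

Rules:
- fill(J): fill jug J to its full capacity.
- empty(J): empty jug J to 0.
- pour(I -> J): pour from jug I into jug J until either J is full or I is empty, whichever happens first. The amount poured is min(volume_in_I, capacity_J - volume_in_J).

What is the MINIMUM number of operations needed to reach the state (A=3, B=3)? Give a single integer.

Answer: 4

Derivation:
BFS from (A=1, B=7). One shortest path:
  1. fill(A) -> (A=3 B=7)
  2. empty(B) -> (A=3 B=0)
  3. pour(A -> B) -> (A=0 B=3)
  4. fill(A) -> (A=3 B=3)
Reached target in 4 moves.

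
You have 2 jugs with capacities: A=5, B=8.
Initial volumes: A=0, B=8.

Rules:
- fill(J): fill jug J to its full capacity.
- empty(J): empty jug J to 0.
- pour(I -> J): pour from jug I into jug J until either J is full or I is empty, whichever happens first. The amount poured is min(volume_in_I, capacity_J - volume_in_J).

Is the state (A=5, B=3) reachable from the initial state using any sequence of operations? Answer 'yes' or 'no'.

BFS from (A=0, B=8):
  1. pour(B -> A) -> (A=5 B=3)
Target reached → yes.

Answer: yes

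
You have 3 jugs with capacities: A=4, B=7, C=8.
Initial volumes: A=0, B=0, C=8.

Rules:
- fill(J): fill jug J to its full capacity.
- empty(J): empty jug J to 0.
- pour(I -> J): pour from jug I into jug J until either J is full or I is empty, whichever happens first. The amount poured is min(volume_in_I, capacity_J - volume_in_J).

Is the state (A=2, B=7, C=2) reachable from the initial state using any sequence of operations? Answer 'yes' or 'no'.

BFS from (A=0, B=0, C=8):
  1. pour(C -> B) -> (A=0 B=7 C=1)
  2. pour(C -> A) -> (A=1 B=7 C=0)
  3. pour(B -> C) -> (A=1 B=0 C=7)
  4. fill(B) -> (A=1 B=7 C=7)
  5. pour(B -> C) -> (A=1 B=6 C=8)
  6. empty(C) -> (A=1 B=6 C=0)
  7. pour(B -> C) -> (A=1 B=0 C=6)
  8. pour(A -> B) -> (A=0 B=1 C=6)
  9. fill(A) -> (A=4 B=1 C=6)
  10. pour(A -> C) -> (A=2 B=1 C=8)
  11. pour(C -> B) -> (A=2 B=7 C=2)
Target reached → yes.

Answer: yes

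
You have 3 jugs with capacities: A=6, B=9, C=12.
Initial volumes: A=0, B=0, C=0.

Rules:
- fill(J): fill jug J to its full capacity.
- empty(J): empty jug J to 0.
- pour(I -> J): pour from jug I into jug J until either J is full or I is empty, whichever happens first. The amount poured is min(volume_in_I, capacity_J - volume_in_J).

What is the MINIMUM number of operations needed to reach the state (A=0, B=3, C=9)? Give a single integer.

BFS from (A=0, B=0, C=0). One shortest path:
  1. fill(C) -> (A=0 B=0 C=12)
  2. pour(C -> B) -> (A=0 B=9 C=3)
  3. pour(B -> A) -> (A=6 B=3 C=3)
  4. pour(A -> C) -> (A=0 B=3 C=9)
Reached target in 4 moves.

Answer: 4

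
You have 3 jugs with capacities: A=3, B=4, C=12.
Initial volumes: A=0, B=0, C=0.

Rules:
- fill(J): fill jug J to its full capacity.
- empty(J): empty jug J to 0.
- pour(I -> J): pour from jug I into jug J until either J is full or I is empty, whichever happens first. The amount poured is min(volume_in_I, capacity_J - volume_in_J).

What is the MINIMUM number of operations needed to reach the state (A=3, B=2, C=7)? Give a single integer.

Answer: 7

Derivation:
BFS from (A=0, B=0, C=0). One shortest path:
  1. fill(C) -> (A=0 B=0 C=12)
  2. pour(C -> B) -> (A=0 B=4 C=8)
  3. pour(B -> A) -> (A=3 B=1 C=8)
  4. pour(A -> C) -> (A=0 B=1 C=11)
  5. pour(B -> A) -> (A=1 B=0 C=11)
  6. pour(C -> B) -> (A=1 B=4 C=7)
  7. pour(B -> A) -> (A=3 B=2 C=7)
Reached target in 7 moves.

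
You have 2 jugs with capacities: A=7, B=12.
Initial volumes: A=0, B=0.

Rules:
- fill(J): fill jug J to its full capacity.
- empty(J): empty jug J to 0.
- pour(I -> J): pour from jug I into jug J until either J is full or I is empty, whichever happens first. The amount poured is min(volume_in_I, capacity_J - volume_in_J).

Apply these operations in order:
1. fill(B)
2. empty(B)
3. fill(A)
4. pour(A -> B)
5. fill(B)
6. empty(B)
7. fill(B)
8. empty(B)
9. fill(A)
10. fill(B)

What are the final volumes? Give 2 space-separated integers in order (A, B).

Step 1: fill(B) -> (A=0 B=12)
Step 2: empty(B) -> (A=0 B=0)
Step 3: fill(A) -> (A=7 B=0)
Step 4: pour(A -> B) -> (A=0 B=7)
Step 5: fill(B) -> (A=0 B=12)
Step 6: empty(B) -> (A=0 B=0)
Step 7: fill(B) -> (A=0 B=12)
Step 8: empty(B) -> (A=0 B=0)
Step 9: fill(A) -> (A=7 B=0)
Step 10: fill(B) -> (A=7 B=12)

Answer: 7 12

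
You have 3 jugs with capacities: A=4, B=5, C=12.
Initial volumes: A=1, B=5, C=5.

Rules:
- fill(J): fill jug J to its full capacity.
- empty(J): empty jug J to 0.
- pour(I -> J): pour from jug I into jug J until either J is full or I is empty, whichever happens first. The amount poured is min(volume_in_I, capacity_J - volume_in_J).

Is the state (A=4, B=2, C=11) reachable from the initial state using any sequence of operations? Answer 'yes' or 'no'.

Answer: yes

Derivation:
BFS from (A=1, B=5, C=5):
  1. empty(B) -> (A=1 B=0 C=5)
  2. fill(C) -> (A=1 B=0 C=12)
  3. pour(C -> B) -> (A=1 B=5 C=7)
  4. pour(B -> A) -> (A=4 B=2 C=7)
  5. pour(A -> C) -> (A=0 B=2 C=11)
  6. fill(A) -> (A=4 B=2 C=11)
Target reached → yes.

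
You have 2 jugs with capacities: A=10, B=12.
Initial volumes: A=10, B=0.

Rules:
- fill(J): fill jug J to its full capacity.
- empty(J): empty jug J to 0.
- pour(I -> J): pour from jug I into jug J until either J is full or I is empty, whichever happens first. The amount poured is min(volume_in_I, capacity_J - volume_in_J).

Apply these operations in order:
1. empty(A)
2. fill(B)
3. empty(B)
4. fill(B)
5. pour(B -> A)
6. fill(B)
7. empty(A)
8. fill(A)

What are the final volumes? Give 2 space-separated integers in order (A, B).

Answer: 10 12

Derivation:
Step 1: empty(A) -> (A=0 B=0)
Step 2: fill(B) -> (A=0 B=12)
Step 3: empty(B) -> (A=0 B=0)
Step 4: fill(B) -> (A=0 B=12)
Step 5: pour(B -> A) -> (A=10 B=2)
Step 6: fill(B) -> (A=10 B=12)
Step 7: empty(A) -> (A=0 B=12)
Step 8: fill(A) -> (A=10 B=12)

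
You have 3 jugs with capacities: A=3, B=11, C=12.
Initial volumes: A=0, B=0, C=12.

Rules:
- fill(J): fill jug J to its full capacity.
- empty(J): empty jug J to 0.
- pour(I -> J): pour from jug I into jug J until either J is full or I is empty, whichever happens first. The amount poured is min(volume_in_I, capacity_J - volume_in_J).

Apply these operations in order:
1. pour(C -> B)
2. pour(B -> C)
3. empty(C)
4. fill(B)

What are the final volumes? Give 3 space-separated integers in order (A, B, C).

Answer: 0 11 0

Derivation:
Step 1: pour(C -> B) -> (A=0 B=11 C=1)
Step 2: pour(B -> C) -> (A=0 B=0 C=12)
Step 3: empty(C) -> (A=0 B=0 C=0)
Step 4: fill(B) -> (A=0 B=11 C=0)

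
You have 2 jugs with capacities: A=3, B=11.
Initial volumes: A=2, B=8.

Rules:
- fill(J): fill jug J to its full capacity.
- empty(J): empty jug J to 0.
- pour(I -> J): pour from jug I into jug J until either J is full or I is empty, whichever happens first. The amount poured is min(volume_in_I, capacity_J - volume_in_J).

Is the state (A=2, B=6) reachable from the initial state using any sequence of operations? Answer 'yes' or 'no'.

Answer: no

Derivation:
BFS explored all 29 reachable states.
Reachable set includes: (0,0), (0,1), (0,2), (0,3), (0,4), (0,5), (0,6), (0,7), (0,8), (0,9), (0,10), (0,11) ...
Target (A=2, B=6) not in reachable set → no.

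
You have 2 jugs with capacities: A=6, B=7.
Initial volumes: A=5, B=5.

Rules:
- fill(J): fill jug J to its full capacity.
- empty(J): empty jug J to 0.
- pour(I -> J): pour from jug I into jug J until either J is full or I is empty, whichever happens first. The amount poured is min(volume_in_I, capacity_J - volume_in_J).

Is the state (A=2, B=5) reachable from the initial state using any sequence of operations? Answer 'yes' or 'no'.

BFS explored all 27 reachable states.
Reachable set includes: (0,0), (0,1), (0,2), (0,3), (0,4), (0,5), (0,6), (0,7), (1,0), (1,7), (2,0), (2,7) ...
Target (A=2, B=5) not in reachable set → no.

Answer: no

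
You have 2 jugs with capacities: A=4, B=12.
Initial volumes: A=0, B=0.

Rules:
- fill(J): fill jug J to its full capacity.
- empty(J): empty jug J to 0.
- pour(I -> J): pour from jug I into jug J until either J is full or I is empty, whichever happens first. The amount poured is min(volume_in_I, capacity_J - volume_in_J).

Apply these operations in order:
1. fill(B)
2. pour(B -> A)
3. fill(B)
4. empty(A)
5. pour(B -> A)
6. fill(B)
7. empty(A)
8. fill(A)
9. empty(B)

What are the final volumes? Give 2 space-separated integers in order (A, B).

Answer: 4 0

Derivation:
Step 1: fill(B) -> (A=0 B=12)
Step 2: pour(B -> A) -> (A=4 B=8)
Step 3: fill(B) -> (A=4 B=12)
Step 4: empty(A) -> (A=0 B=12)
Step 5: pour(B -> A) -> (A=4 B=8)
Step 6: fill(B) -> (A=4 B=12)
Step 7: empty(A) -> (A=0 B=12)
Step 8: fill(A) -> (A=4 B=12)
Step 9: empty(B) -> (A=4 B=0)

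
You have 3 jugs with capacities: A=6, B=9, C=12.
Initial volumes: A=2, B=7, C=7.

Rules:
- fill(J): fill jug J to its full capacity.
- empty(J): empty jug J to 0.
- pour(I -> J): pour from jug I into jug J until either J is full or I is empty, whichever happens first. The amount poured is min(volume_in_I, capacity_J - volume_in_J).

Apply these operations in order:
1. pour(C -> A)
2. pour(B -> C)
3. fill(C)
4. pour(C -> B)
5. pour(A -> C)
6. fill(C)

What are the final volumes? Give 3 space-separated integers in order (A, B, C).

Step 1: pour(C -> A) -> (A=6 B=7 C=3)
Step 2: pour(B -> C) -> (A=6 B=0 C=10)
Step 3: fill(C) -> (A=6 B=0 C=12)
Step 4: pour(C -> B) -> (A=6 B=9 C=3)
Step 5: pour(A -> C) -> (A=0 B=9 C=9)
Step 6: fill(C) -> (A=0 B=9 C=12)

Answer: 0 9 12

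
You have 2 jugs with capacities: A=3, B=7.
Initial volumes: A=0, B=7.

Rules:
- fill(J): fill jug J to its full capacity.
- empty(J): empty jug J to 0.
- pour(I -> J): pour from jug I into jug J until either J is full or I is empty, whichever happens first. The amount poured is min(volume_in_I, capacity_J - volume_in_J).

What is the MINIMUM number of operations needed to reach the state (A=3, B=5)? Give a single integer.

BFS from (A=0, B=7). One shortest path:
  1. pour(B -> A) -> (A=3 B=4)
  2. empty(A) -> (A=0 B=4)
  3. pour(B -> A) -> (A=3 B=1)
  4. empty(A) -> (A=0 B=1)
  5. pour(B -> A) -> (A=1 B=0)
  6. fill(B) -> (A=1 B=7)
  7. pour(B -> A) -> (A=3 B=5)
Reached target in 7 moves.

Answer: 7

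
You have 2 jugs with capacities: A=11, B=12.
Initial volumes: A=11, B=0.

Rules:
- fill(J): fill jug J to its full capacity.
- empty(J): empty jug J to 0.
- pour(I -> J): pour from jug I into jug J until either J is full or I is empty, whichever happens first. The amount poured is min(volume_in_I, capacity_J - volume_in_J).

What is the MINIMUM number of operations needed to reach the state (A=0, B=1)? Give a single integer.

BFS from (A=11, B=0). One shortest path:
  1. empty(A) -> (A=0 B=0)
  2. fill(B) -> (A=0 B=12)
  3. pour(B -> A) -> (A=11 B=1)
  4. empty(A) -> (A=0 B=1)
Reached target in 4 moves.

Answer: 4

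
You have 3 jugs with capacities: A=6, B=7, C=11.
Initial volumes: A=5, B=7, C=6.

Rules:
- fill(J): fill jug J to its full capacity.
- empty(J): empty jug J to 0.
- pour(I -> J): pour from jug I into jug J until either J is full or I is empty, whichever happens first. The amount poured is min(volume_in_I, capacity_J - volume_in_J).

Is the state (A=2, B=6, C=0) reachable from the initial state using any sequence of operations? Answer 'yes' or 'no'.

Answer: yes

Derivation:
BFS from (A=5, B=7, C=6):
  1. fill(A) -> (A=6 B=7 C=6)
  2. pour(B -> C) -> (A=6 B=2 C=11)
  3. empty(C) -> (A=6 B=2 C=0)
  4. pour(A -> C) -> (A=0 B=2 C=6)
  5. pour(B -> A) -> (A=2 B=0 C=6)
  6. pour(C -> B) -> (A=2 B=6 C=0)
Target reached → yes.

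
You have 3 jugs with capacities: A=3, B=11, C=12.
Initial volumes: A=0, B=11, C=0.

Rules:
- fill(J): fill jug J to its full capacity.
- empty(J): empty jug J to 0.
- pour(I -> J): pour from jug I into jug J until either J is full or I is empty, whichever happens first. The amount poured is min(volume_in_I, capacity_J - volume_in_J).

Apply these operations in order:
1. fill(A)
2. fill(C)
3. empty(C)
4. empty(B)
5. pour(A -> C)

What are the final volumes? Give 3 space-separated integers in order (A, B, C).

Answer: 0 0 3

Derivation:
Step 1: fill(A) -> (A=3 B=11 C=0)
Step 2: fill(C) -> (A=3 B=11 C=12)
Step 3: empty(C) -> (A=3 B=11 C=0)
Step 4: empty(B) -> (A=3 B=0 C=0)
Step 5: pour(A -> C) -> (A=0 B=0 C=3)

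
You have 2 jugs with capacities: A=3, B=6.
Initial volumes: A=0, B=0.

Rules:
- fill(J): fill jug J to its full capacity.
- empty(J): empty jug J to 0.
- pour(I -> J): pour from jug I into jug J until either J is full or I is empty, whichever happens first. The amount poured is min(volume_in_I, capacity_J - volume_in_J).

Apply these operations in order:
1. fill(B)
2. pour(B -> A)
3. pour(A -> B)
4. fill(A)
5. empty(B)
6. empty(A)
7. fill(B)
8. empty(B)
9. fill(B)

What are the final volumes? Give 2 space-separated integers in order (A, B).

Step 1: fill(B) -> (A=0 B=6)
Step 2: pour(B -> A) -> (A=3 B=3)
Step 3: pour(A -> B) -> (A=0 B=6)
Step 4: fill(A) -> (A=3 B=6)
Step 5: empty(B) -> (A=3 B=0)
Step 6: empty(A) -> (A=0 B=0)
Step 7: fill(B) -> (A=0 B=6)
Step 8: empty(B) -> (A=0 B=0)
Step 9: fill(B) -> (A=0 B=6)

Answer: 0 6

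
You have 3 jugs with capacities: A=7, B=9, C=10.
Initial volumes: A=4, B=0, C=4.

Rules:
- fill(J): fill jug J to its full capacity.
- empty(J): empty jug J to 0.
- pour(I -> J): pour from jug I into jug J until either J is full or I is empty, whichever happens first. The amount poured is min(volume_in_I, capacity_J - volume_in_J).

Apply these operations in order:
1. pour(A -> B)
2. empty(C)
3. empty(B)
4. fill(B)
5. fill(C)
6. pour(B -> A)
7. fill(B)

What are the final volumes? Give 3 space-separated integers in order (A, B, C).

Step 1: pour(A -> B) -> (A=0 B=4 C=4)
Step 2: empty(C) -> (A=0 B=4 C=0)
Step 3: empty(B) -> (A=0 B=0 C=0)
Step 4: fill(B) -> (A=0 B=9 C=0)
Step 5: fill(C) -> (A=0 B=9 C=10)
Step 6: pour(B -> A) -> (A=7 B=2 C=10)
Step 7: fill(B) -> (A=7 B=9 C=10)

Answer: 7 9 10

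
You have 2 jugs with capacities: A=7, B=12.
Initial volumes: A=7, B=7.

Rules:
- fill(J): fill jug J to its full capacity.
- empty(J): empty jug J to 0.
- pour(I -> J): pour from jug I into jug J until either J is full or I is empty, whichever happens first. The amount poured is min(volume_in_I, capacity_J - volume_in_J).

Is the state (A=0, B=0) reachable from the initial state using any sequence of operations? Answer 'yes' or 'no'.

Answer: yes

Derivation:
BFS from (A=7, B=7):
  1. empty(A) -> (A=0 B=7)
  2. empty(B) -> (A=0 B=0)
Target reached → yes.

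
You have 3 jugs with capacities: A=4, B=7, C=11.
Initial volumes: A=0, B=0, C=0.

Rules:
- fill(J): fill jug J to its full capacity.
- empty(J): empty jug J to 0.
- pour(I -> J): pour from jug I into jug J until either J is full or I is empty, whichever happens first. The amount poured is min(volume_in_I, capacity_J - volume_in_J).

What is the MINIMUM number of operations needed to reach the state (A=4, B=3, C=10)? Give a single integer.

BFS from (A=0, B=0, C=0). One shortest path:
  1. fill(B) -> (A=0 B=7 C=0)
  2. pour(B -> A) -> (A=4 B=3 C=0)
  3. empty(A) -> (A=0 B=3 C=0)
  4. pour(B -> C) -> (A=0 B=0 C=3)
  5. fill(B) -> (A=0 B=7 C=3)
  6. pour(B -> C) -> (A=0 B=0 C=10)
  7. fill(B) -> (A=0 B=7 C=10)
  8. pour(B -> A) -> (A=4 B=3 C=10)
Reached target in 8 moves.

Answer: 8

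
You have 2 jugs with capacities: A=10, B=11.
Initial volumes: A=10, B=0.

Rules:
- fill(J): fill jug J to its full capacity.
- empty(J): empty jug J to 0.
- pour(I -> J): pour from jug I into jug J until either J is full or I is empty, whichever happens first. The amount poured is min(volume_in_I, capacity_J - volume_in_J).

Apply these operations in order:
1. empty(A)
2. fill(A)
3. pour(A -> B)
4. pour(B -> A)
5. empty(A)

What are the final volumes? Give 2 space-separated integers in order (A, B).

Answer: 0 0

Derivation:
Step 1: empty(A) -> (A=0 B=0)
Step 2: fill(A) -> (A=10 B=0)
Step 3: pour(A -> B) -> (A=0 B=10)
Step 4: pour(B -> A) -> (A=10 B=0)
Step 5: empty(A) -> (A=0 B=0)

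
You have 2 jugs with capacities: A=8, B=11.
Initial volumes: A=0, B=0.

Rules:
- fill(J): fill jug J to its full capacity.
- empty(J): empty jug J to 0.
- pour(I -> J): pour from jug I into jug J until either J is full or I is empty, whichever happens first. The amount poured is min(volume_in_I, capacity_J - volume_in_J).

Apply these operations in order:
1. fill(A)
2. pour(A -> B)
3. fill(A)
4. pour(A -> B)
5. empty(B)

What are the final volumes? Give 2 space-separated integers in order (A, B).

Answer: 5 0

Derivation:
Step 1: fill(A) -> (A=8 B=0)
Step 2: pour(A -> B) -> (A=0 B=8)
Step 3: fill(A) -> (A=8 B=8)
Step 4: pour(A -> B) -> (A=5 B=11)
Step 5: empty(B) -> (A=5 B=0)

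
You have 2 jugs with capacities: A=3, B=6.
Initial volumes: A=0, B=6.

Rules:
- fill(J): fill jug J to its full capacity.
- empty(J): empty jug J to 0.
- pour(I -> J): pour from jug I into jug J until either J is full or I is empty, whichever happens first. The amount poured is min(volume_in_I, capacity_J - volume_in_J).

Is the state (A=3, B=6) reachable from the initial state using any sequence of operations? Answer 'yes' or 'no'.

BFS from (A=0, B=6):
  1. fill(A) -> (A=3 B=6)
Target reached → yes.

Answer: yes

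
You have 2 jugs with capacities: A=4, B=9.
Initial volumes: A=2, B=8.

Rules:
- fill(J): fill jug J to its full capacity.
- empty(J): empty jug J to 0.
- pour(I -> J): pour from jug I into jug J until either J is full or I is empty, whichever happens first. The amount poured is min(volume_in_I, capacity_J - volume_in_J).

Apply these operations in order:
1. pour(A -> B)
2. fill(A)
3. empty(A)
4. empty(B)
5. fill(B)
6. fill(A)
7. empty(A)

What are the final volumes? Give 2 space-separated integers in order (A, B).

Step 1: pour(A -> B) -> (A=1 B=9)
Step 2: fill(A) -> (A=4 B=9)
Step 3: empty(A) -> (A=0 B=9)
Step 4: empty(B) -> (A=0 B=0)
Step 5: fill(B) -> (A=0 B=9)
Step 6: fill(A) -> (A=4 B=9)
Step 7: empty(A) -> (A=0 B=9)

Answer: 0 9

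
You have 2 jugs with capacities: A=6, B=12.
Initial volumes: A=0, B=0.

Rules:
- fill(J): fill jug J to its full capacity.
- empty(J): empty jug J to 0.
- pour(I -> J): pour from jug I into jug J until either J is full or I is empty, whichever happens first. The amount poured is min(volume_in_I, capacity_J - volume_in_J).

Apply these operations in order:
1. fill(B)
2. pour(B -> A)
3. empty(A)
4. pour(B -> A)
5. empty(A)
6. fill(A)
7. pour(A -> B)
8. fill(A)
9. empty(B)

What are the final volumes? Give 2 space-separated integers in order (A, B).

Answer: 6 0

Derivation:
Step 1: fill(B) -> (A=0 B=12)
Step 2: pour(B -> A) -> (A=6 B=6)
Step 3: empty(A) -> (A=0 B=6)
Step 4: pour(B -> A) -> (A=6 B=0)
Step 5: empty(A) -> (A=0 B=0)
Step 6: fill(A) -> (A=6 B=0)
Step 7: pour(A -> B) -> (A=0 B=6)
Step 8: fill(A) -> (A=6 B=6)
Step 9: empty(B) -> (A=6 B=0)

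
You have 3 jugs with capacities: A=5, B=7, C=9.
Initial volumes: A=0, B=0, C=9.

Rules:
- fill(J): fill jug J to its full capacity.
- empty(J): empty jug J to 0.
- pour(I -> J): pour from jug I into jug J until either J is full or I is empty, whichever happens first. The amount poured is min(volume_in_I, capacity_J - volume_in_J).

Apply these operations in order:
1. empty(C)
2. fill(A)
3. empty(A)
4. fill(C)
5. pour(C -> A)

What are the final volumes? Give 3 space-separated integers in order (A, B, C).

Step 1: empty(C) -> (A=0 B=0 C=0)
Step 2: fill(A) -> (A=5 B=0 C=0)
Step 3: empty(A) -> (A=0 B=0 C=0)
Step 4: fill(C) -> (A=0 B=0 C=9)
Step 5: pour(C -> A) -> (A=5 B=0 C=4)

Answer: 5 0 4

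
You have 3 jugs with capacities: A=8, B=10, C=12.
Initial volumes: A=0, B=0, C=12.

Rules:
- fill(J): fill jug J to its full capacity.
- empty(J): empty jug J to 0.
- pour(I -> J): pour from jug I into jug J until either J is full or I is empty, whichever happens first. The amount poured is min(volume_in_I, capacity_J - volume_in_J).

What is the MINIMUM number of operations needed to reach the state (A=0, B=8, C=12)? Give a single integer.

BFS from (A=0, B=0, C=12). One shortest path:
  1. fill(A) -> (A=8 B=0 C=12)
  2. pour(A -> B) -> (A=0 B=8 C=12)
Reached target in 2 moves.

Answer: 2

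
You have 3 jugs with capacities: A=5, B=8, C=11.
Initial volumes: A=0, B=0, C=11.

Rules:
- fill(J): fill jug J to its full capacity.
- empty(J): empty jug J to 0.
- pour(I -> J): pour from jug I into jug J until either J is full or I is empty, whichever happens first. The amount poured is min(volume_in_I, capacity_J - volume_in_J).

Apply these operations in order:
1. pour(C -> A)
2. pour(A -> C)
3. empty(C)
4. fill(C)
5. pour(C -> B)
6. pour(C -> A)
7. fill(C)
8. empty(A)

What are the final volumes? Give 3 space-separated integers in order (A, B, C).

Step 1: pour(C -> A) -> (A=5 B=0 C=6)
Step 2: pour(A -> C) -> (A=0 B=0 C=11)
Step 3: empty(C) -> (A=0 B=0 C=0)
Step 4: fill(C) -> (A=0 B=0 C=11)
Step 5: pour(C -> B) -> (A=0 B=8 C=3)
Step 6: pour(C -> A) -> (A=3 B=8 C=0)
Step 7: fill(C) -> (A=3 B=8 C=11)
Step 8: empty(A) -> (A=0 B=8 C=11)

Answer: 0 8 11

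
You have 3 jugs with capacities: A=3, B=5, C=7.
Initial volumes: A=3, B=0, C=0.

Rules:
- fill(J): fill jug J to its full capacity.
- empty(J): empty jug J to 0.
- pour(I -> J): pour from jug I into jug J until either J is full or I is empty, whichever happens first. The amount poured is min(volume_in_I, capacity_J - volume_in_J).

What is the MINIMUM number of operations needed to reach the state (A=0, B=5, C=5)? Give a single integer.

Answer: 3

Derivation:
BFS from (A=3, B=0, C=0). One shortest path:
  1. fill(C) -> (A=3 B=0 C=7)
  2. pour(A -> B) -> (A=0 B=3 C=7)
  3. pour(C -> B) -> (A=0 B=5 C=5)
Reached target in 3 moves.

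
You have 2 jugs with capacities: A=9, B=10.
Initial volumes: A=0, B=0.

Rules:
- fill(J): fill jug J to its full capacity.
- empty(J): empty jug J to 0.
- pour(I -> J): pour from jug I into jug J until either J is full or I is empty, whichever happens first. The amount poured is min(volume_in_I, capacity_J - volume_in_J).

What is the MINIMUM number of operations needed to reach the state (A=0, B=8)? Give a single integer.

BFS from (A=0, B=0). One shortest path:
  1. fill(A) -> (A=9 B=0)
  2. pour(A -> B) -> (A=0 B=9)
  3. fill(A) -> (A=9 B=9)
  4. pour(A -> B) -> (A=8 B=10)
  5. empty(B) -> (A=8 B=0)
  6. pour(A -> B) -> (A=0 B=8)
Reached target in 6 moves.

Answer: 6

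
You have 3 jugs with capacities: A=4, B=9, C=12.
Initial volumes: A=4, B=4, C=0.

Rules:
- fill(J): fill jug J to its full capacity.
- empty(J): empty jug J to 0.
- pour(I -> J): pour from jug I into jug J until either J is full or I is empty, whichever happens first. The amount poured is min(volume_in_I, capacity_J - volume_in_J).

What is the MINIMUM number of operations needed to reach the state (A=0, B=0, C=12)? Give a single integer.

Answer: 3

Derivation:
BFS from (A=4, B=4, C=0). One shortest path:
  1. empty(A) -> (A=0 B=4 C=0)
  2. empty(B) -> (A=0 B=0 C=0)
  3. fill(C) -> (A=0 B=0 C=12)
Reached target in 3 moves.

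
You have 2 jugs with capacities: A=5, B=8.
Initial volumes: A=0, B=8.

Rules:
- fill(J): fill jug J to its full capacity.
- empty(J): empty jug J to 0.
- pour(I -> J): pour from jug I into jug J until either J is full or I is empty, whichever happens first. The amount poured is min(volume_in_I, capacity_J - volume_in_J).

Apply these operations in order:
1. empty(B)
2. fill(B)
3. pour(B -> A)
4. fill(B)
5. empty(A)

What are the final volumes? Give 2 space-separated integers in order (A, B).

Step 1: empty(B) -> (A=0 B=0)
Step 2: fill(B) -> (A=0 B=8)
Step 3: pour(B -> A) -> (A=5 B=3)
Step 4: fill(B) -> (A=5 B=8)
Step 5: empty(A) -> (A=0 B=8)

Answer: 0 8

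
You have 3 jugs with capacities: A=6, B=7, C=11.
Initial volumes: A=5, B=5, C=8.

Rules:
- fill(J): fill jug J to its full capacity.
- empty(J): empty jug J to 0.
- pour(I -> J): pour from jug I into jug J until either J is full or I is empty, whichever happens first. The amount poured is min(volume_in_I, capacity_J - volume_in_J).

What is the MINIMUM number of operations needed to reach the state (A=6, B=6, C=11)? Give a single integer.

BFS from (A=5, B=5, C=8). One shortest path:
  1. fill(B) -> (A=5 B=7 C=8)
  2. fill(C) -> (A=5 B=7 C=11)
  3. pour(B -> A) -> (A=6 B=6 C=11)
Reached target in 3 moves.

Answer: 3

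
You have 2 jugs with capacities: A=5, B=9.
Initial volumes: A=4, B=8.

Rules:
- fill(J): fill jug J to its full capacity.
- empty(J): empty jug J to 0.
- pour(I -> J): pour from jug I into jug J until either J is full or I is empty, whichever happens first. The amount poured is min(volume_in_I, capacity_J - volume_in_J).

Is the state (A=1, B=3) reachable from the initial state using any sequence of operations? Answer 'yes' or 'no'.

BFS explored all 29 reachable states.
Reachable set includes: (0,0), (0,1), (0,2), (0,3), (0,4), (0,5), (0,6), (0,7), (0,8), (0,9), (1,0), (1,9) ...
Target (A=1, B=3) not in reachable set → no.

Answer: no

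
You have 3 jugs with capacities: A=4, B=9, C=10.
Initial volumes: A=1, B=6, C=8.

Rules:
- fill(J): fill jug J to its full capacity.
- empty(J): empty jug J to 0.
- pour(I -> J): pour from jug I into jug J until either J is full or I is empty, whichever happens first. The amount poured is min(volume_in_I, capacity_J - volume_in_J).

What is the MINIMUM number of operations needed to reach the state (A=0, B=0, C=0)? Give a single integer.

Answer: 3

Derivation:
BFS from (A=1, B=6, C=8). One shortest path:
  1. empty(A) -> (A=0 B=6 C=8)
  2. empty(B) -> (A=0 B=0 C=8)
  3. empty(C) -> (A=0 B=0 C=0)
Reached target in 3 moves.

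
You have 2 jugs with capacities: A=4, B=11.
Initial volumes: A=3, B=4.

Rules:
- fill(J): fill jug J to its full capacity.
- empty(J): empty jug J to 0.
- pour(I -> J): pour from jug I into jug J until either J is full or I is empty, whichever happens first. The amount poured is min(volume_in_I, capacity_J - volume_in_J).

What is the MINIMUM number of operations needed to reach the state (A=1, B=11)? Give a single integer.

BFS from (A=3, B=4). One shortest path:
  1. fill(A) -> (A=4 B=4)
  2. pour(A -> B) -> (A=0 B=8)
  3. fill(A) -> (A=4 B=8)
  4. pour(A -> B) -> (A=1 B=11)
Reached target in 4 moves.

Answer: 4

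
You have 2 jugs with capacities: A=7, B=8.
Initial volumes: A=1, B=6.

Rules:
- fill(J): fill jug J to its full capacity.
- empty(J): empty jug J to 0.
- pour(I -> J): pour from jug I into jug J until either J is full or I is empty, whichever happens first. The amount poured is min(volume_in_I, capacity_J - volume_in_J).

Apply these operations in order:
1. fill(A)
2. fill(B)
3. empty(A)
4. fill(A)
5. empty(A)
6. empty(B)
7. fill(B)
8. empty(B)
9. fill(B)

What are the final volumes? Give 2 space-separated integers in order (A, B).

Answer: 0 8

Derivation:
Step 1: fill(A) -> (A=7 B=6)
Step 2: fill(B) -> (A=7 B=8)
Step 3: empty(A) -> (A=0 B=8)
Step 4: fill(A) -> (A=7 B=8)
Step 5: empty(A) -> (A=0 B=8)
Step 6: empty(B) -> (A=0 B=0)
Step 7: fill(B) -> (A=0 B=8)
Step 8: empty(B) -> (A=0 B=0)
Step 9: fill(B) -> (A=0 B=8)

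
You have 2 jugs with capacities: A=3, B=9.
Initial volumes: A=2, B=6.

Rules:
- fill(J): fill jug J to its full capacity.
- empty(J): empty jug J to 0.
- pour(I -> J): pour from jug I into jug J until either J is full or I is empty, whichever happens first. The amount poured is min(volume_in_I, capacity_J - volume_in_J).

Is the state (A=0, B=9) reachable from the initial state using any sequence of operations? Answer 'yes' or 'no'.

BFS from (A=2, B=6):
  1. fill(A) -> (A=3 B=6)
  2. pour(A -> B) -> (A=0 B=9)
Target reached → yes.

Answer: yes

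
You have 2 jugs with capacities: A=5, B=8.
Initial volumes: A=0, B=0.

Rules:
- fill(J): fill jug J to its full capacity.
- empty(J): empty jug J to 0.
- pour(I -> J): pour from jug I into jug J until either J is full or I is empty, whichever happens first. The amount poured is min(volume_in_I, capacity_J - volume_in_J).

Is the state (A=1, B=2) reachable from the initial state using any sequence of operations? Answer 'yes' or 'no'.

Answer: no

Derivation:
BFS explored all 26 reachable states.
Reachable set includes: (0,0), (0,1), (0,2), (0,3), (0,4), (0,5), (0,6), (0,7), (0,8), (1,0), (1,8), (2,0) ...
Target (A=1, B=2) not in reachable set → no.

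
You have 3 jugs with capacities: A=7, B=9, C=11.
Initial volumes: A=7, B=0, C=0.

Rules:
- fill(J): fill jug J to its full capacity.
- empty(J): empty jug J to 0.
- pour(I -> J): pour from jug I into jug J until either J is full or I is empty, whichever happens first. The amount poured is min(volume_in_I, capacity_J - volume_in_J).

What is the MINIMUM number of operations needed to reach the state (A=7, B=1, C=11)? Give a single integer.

Answer: 8

Derivation:
BFS from (A=7, B=0, C=0). One shortest path:
  1. fill(B) -> (A=7 B=9 C=0)
  2. pour(A -> C) -> (A=0 B=9 C=7)
  3. fill(A) -> (A=7 B=9 C=7)
  4. pour(A -> C) -> (A=3 B=9 C=11)
  5. empty(C) -> (A=3 B=9 C=0)
  6. pour(A -> C) -> (A=0 B=9 C=3)
  7. fill(A) -> (A=7 B=9 C=3)
  8. pour(B -> C) -> (A=7 B=1 C=11)
Reached target in 8 moves.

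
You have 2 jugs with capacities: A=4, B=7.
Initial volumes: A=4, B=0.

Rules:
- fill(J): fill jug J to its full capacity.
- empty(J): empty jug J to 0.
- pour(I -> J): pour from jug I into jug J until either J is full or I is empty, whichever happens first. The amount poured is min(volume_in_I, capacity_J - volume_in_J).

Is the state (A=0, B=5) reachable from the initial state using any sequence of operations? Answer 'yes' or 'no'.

Answer: yes

Derivation:
BFS from (A=4, B=0):
  1. pour(A -> B) -> (A=0 B=4)
  2. fill(A) -> (A=4 B=4)
  3. pour(A -> B) -> (A=1 B=7)
  4. empty(B) -> (A=1 B=0)
  5. pour(A -> B) -> (A=0 B=1)
  6. fill(A) -> (A=4 B=1)
  7. pour(A -> B) -> (A=0 B=5)
Target reached → yes.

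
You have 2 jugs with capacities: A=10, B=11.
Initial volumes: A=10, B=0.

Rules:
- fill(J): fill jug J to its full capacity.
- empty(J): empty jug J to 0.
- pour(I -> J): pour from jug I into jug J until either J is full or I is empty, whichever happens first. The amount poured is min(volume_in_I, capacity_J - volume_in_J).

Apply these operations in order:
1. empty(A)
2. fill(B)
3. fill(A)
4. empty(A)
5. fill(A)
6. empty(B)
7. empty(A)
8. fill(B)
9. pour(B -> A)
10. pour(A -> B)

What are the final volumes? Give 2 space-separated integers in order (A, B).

Answer: 0 11

Derivation:
Step 1: empty(A) -> (A=0 B=0)
Step 2: fill(B) -> (A=0 B=11)
Step 3: fill(A) -> (A=10 B=11)
Step 4: empty(A) -> (A=0 B=11)
Step 5: fill(A) -> (A=10 B=11)
Step 6: empty(B) -> (A=10 B=0)
Step 7: empty(A) -> (A=0 B=0)
Step 8: fill(B) -> (A=0 B=11)
Step 9: pour(B -> A) -> (A=10 B=1)
Step 10: pour(A -> B) -> (A=0 B=11)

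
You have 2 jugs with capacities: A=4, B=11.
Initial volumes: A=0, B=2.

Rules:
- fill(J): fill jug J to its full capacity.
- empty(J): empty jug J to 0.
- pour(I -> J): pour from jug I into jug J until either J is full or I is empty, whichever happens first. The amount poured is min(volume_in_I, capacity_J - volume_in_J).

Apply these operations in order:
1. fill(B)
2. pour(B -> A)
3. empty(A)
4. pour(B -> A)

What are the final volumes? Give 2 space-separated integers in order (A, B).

Answer: 4 3

Derivation:
Step 1: fill(B) -> (A=0 B=11)
Step 2: pour(B -> A) -> (A=4 B=7)
Step 3: empty(A) -> (A=0 B=7)
Step 4: pour(B -> A) -> (A=4 B=3)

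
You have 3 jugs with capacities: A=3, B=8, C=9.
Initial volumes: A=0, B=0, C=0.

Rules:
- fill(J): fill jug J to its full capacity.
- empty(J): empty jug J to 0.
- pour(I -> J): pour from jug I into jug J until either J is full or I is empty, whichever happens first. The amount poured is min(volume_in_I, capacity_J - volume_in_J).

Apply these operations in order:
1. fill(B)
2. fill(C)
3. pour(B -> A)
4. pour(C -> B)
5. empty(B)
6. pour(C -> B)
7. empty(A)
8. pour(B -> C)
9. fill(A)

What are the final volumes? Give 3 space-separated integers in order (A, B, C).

Answer: 3 0 6

Derivation:
Step 1: fill(B) -> (A=0 B=8 C=0)
Step 2: fill(C) -> (A=0 B=8 C=9)
Step 3: pour(B -> A) -> (A=3 B=5 C=9)
Step 4: pour(C -> B) -> (A=3 B=8 C=6)
Step 5: empty(B) -> (A=3 B=0 C=6)
Step 6: pour(C -> B) -> (A=3 B=6 C=0)
Step 7: empty(A) -> (A=0 B=6 C=0)
Step 8: pour(B -> C) -> (A=0 B=0 C=6)
Step 9: fill(A) -> (A=3 B=0 C=6)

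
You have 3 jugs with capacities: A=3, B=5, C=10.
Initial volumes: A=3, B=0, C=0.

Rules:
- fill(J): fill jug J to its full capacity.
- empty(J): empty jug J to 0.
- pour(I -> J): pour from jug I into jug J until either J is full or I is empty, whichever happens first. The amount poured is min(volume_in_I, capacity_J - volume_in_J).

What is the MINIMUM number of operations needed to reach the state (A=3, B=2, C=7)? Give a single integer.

Answer: 6

Derivation:
BFS from (A=3, B=0, C=0). One shortest path:
  1. empty(A) -> (A=0 B=0 C=0)
  2. fill(B) -> (A=0 B=5 C=0)
  3. fill(C) -> (A=0 B=5 C=10)
  4. pour(B -> A) -> (A=3 B=2 C=10)
  5. empty(A) -> (A=0 B=2 C=10)
  6. pour(C -> A) -> (A=3 B=2 C=7)
Reached target in 6 moves.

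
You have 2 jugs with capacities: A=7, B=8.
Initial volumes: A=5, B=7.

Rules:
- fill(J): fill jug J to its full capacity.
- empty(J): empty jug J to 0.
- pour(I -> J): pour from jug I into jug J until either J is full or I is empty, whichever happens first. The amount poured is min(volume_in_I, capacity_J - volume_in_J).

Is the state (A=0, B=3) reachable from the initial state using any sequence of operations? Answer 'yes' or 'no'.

Answer: yes

Derivation:
BFS from (A=5, B=7):
  1. pour(A -> B) -> (A=4 B=8)
  2. empty(B) -> (A=4 B=0)
  3. pour(A -> B) -> (A=0 B=4)
  4. fill(A) -> (A=7 B=4)
  5. pour(A -> B) -> (A=3 B=8)
  6. empty(B) -> (A=3 B=0)
  7. pour(A -> B) -> (A=0 B=3)
Target reached → yes.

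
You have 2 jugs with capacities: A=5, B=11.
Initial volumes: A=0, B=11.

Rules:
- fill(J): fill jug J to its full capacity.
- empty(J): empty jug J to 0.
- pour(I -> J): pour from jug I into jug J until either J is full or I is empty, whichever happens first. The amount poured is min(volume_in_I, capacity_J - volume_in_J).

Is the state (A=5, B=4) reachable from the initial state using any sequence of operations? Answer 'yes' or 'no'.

BFS from (A=0, B=11):
  1. fill(A) -> (A=5 B=11)
  2. empty(B) -> (A=5 B=0)
  3. pour(A -> B) -> (A=0 B=5)
  4. fill(A) -> (A=5 B=5)
  5. pour(A -> B) -> (A=0 B=10)
  6. fill(A) -> (A=5 B=10)
  7. pour(A -> B) -> (A=4 B=11)
  8. empty(B) -> (A=4 B=0)
  9. pour(A -> B) -> (A=0 B=4)
  10. fill(A) -> (A=5 B=4)
Target reached → yes.

Answer: yes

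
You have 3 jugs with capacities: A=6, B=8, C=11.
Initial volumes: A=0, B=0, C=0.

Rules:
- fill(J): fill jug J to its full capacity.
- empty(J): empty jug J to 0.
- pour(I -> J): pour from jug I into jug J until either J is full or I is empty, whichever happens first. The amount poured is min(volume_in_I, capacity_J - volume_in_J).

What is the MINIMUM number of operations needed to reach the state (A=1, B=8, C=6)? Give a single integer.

Answer: 8

Derivation:
BFS from (A=0, B=0, C=0). One shortest path:
  1. fill(A) -> (A=6 B=0 C=0)
  2. fill(C) -> (A=6 B=0 C=11)
  3. pour(C -> B) -> (A=6 B=8 C=3)
  4. empty(B) -> (A=6 B=0 C=3)
  5. pour(C -> B) -> (A=6 B=3 C=0)
  6. pour(A -> C) -> (A=0 B=3 C=6)
  7. fill(A) -> (A=6 B=3 C=6)
  8. pour(A -> B) -> (A=1 B=8 C=6)
Reached target in 8 moves.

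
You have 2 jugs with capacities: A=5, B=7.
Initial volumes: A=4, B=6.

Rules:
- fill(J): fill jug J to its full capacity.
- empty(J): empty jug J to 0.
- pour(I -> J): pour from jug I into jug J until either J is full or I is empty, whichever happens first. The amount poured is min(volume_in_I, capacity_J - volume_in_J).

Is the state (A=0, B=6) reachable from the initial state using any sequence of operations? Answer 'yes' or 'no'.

Answer: yes

Derivation:
BFS from (A=4, B=6):
  1. empty(A) -> (A=0 B=6)
Target reached → yes.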